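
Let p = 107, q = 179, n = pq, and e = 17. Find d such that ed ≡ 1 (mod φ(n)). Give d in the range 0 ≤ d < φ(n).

φ(n) = (p−1)(q−1) = 106·178 = 18868.
Need d with 17·d ≡ 1 (mod 18868). Apply the extended Euclidean algorithm:
18868 = 1109*17 + 15
17 = 1*15 + 2
15 = 7*2 + 1
2 = 2*1 + 0
Back-substitute:
1 = 15 − 7·2
1 = −7·17 + 8·15
1 = 8·18868 − 8879·17
So 17·(-8879) ≡ 1 (mod 18868), hence d ≡ -8879 ≡ 9989 (mod 18868).

9989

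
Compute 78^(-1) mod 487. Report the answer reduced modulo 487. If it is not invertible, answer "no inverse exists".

Extended Euclidean algorithm:
487 = 6×78 + 19
78 = 4×19 + 2
19 = 9×2 + 1
2 = 2×1 + 0
gcd = 1, so the inverse exists. Back-substitute:
1 = 19 − 9·2
1 = −9·78 + 37·19
1 = 37·487 − 231·78
Hence 78⁻¹ ≡ -231 ≡ 256 (mod 487).

256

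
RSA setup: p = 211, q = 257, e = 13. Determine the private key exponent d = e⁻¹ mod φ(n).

φ(n) = (p−1)(q−1) = 210·256 = 53760.
Need d with 13·d ≡ 1 (mod 53760). Apply the extended Euclidean algorithm:
53760 = 4135×13 + 5
13 = 2×5 + 3
5 = 1×3 + 2
3 = 1×2 + 1
2 = 2×1 + 0
Back-substitute:
1 = 3 − 2
1 = −5 + 2·3
1 = 2·13 − 5·5
1 = −5·53760 + 20677·13
So 13·20677 ≡ 1 (mod 53760), hence d = 20677.

20677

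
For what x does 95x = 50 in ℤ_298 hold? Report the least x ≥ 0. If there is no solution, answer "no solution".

126

First find gcd(95, 298):
298 = 3·95 + 13
95 = 7·13 + 4
13 = 3·4 + 1
4 = 4·1 + 0
gcd = 1, so a unique solution mod 298 exists.
Back-substitute for the Bézout coefficients:
1 = 13 − 3·4
1 = −3·95 + 22·13
1 = 22·298 − 69·95
So 95·(-69) ≡ 1 (mod 298), giving 95⁻¹ ≡ 229.
x ≡ 95⁻¹·50 ≡ 229·50 ≡ 126 (mod 298).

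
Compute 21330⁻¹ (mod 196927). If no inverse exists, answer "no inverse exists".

48904

gcd(196927, 21330) by repeated division:
196927 = 9×21330 + 4957
21330 = 4×4957 + 1502
4957 = 3×1502 + 451
1502 = 3×451 + 149
451 = 3×149 + 4
149 = 37×4 + 1
4 = 4×1 + 0
gcd = 1, so the inverse exists. Back-substitute:
1 = 149 − 37·4
1 = −37·451 + 112·149
1 = 112·1502 − 373·451
1 = −373·4957 + 1231·1502
1 = 1231·21330 − 5297·4957
1 = −5297·196927 + 48904·21330
So 21330·48904 ≡ 1 (mod 196927).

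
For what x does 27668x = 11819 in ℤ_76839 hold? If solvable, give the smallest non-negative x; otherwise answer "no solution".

66961

First find gcd(27668, 76839):
76839 = 2×27668 + 21503
27668 = 1×21503 + 6165
21503 = 3×6165 + 3008
6165 = 2×3008 + 149
3008 = 20×149 + 28
149 = 5×28 + 9
28 = 3×9 + 1
9 = 9×1 + 0
gcd = 1, so a unique solution mod 76839 exists.
Back-substitute for the Bézout coefficients:
1 = 28 − 3·9
1 = −3·149 + 16·28
1 = 16·3008 − 323·149
1 = −323·6165 + 662·3008
1 = 662·21503 − 2309·6165
1 = −2309·27668 + 2971·21503
1 = 2971·76839 − 8251·27668
So 27668·(-8251) ≡ 1 (mod 76839), giving 27668⁻¹ ≡ 68588.
x ≡ 27668⁻¹·11819 ≡ 68588·11819 ≡ 66961 (mod 76839).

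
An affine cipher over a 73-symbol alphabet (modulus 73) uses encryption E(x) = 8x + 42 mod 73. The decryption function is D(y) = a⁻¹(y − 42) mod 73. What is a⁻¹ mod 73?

gcd(73, 8) by repeated division:
73 = 9*8 + 1
8 = 8*1 + 0
gcd = 1, so the inverse exists. Back-substitute:
1 = 73 − 9·8
Thus 8·(-9) ≡ 1 (mod 73); reducing, -9 mod 73 = 64.

64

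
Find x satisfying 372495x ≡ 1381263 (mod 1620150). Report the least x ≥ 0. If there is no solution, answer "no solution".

gcd(372495, 1620150):
1620150 = 4×372495 + 130170
372495 = 2×130170 + 112155
130170 = 1×112155 + 18015
112155 = 6×18015 + 4065
18015 = 4×4065 + 1755
4065 = 2×1755 + 555
1755 = 3×555 + 90
555 = 6×90 + 15
90 = 6×15 + 0
gcd = 15, but 15 ∤ 1381263, so the congruence has no solution.

no solution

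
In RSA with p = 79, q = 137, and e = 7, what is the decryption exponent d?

3031

φ(n) = (p−1)(q−1) = 78·136 = 10608.
Need d with 7·d ≡ 1 (mod 10608). Apply the extended Euclidean algorithm:
10608 = 1515*7 + 3
7 = 2*3 + 1
3 = 3*1 + 0
Back-substitute:
1 = 7 − 2·3
1 = −2·10608 + 3031·7
So 7·3031 ≡ 1 (mod 10608), hence d = 3031.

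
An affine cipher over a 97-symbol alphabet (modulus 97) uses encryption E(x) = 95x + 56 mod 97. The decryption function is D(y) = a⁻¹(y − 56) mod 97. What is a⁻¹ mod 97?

48

gcd(97, 95) by repeated division:
97 = 1·95 + 2
95 = 47·2 + 1
2 = 2·1 + 0
gcd = 1, so the inverse exists. Back-substitute:
1 = 95 − 47·2
1 = −47·97 + 48·95
So 95·48 ≡ 1 (mod 97).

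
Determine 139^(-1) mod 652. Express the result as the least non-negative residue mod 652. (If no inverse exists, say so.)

455

Apply the Euclidean algorithm to 652 and 139:
652 = 4×139 + 96
139 = 1×96 + 43
96 = 2×43 + 10
43 = 4×10 + 3
10 = 3×3 + 1
3 = 3×1 + 0
Since gcd(139, 652) = 1, back-substitute to write 1 as a combination:
1 = 10 − 3·3
1 = −3·43 + 13·10
1 = 13·96 − 29·43
1 = −29·139 + 42·96
1 = 42·652 − 197·139
Thus 139·(-197) ≡ 1 (mod 652); reducing, -197 mod 652 = 455.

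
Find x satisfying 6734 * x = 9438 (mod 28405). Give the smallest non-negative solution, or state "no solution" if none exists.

First find gcd(6734, 28405):
28405 = 4·6734 + 1469
6734 = 4·1469 + 858
1469 = 1·858 + 611
858 = 1·611 + 247
611 = 2·247 + 117
247 = 2·117 + 13
117 = 9·13 + 0
gcd = 13 and 13 | 9438, so solutions exist. Divide through by 13: 518x ≡ 726 (mod 2185).
Now find 518⁻¹ mod 2185:
2185 = 4×518 + 113
518 = 4×113 + 66
113 = 1×66 + 47
66 = 1×47 + 19
47 = 2×19 + 9
19 = 2×9 + 1
9 = 9×1 + 0
Back-substitute:
1 = 19 − 2·9
1 = −2·47 + 5·19
1 = 5·66 − 7·47
1 = −7·113 + 12·66
1 = 12·518 − 55·113
1 = −55·2185 + 232·518
So 518⁻¹ ≡ 232 (mod 2185).
Then x ≡ 232·726 ≡ 187 (mod 2185); the smallest non-negative solution is x = 187.

187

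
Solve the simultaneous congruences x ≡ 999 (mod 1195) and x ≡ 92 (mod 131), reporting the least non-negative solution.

Write x = 999 + 1195·k. Then 1195·k ≡ 92 − 999 ≡ 10 (mod 131).
Need 1195⁻¹ mod 131. Extended Euclid on (131, 16):
131 = 8*16 + 3
16 = 5*3 + 1
3 = 3*1 + 0
Back-substitute:
1 = 16 − 5·3
1 = −5·131 + 41·16
1195⁻¹ ≡ 41 (mod 131), so k ≡ 41·10 ≡ 17 (mod 131).
x = 999 + 1195·17 = 21314.

21314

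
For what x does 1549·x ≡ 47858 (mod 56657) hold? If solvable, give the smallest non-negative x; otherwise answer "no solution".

First find gcd(1549, 56657):
56657 = 36*1549 + 893
1549 = 1*893 + 656
893 = 1*656 + 237
656 = 2*237 + 182
237 = 1*182 + 55
182 = 3*55 + 17
55 = 3*17 + 4
17 = 4*4 + 1
4 = 4*1 + 0
gcd = 1, so a unique solution mod 56657 exists.
Back-substitute for the Bézout coefficients:
1 = 17 − 4·4
1 = −4·55 + 13·17
1 = 13·182 − 43·55
1 = −43·237 + 56·182
1 = 56·656 − 155·237
1 = −155·893 + 211·656
1 = 211·1549 − 366·893
1 = −366·56657 + 13387·1549
So 1549·(13387) ≡ 1 (mod 56657), giving 1549⁻¹ ≡ 13387.
x ≡ 1549⁻¹·47858 ≡ 13387·47858 ≡ 54347 (mod 56657).

54347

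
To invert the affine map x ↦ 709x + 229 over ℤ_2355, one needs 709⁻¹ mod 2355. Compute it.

Run Euclid on (2355, 709):
2355 = 3*709 + 228
709 = 3*228 + 25
228 = 9*25 + 3
25 = 8*3 + 1
3 = 3*1 + 0
The gcd is 1. Working backward:
1 = 25 − 8·3
1 = −8·228 + 73·25
1 = 73·709 − 227·228
1 = −227·2355 + 754·709
So 709·754 ≡ 1 (mod 2355).

754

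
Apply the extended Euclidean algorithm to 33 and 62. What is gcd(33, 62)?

Repeated division:
62 = 1*33 + 29
33 = 1*29 + 4
29 = 7*4 + 1
4 = 4*1 + 0
gcd(33, 62) = 1.
Working backward:
1 = 29 − 7·4
1 = −7·33 + 8·29
1 = 8·62 − 15·33
So 1 = (8)·62 + (-15)·33.

1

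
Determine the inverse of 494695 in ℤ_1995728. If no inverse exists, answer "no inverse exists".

gcd(1995728, 494695) by repeated division:
1995728 = 4*494695 + 16948
494695 = 29*16948 + 3203
16948 = 5*3203 + 933
3203 = 3*933 + 404
933 = 2*404 + 125
404 = 3*125 + 29
125 = 4*29 + 9
29 = 3*9 + 2
9 = 4*2 + 1
2 = 2*1 + 0
The gcd is 1. Working backward:
1 = 9 − 4·2
1 = −4·29 + 13·9
1 = 13·125 − 56·29
1 = −56·404 + 181·125
1 = 181·933 − 418·404
1 = −418·3203 + 1435·933
1 = 1435·16948 − 7593·3203
1 = −7593·494695 + 221632·16948
1 = 221632·1995728 − 894121·494695
Thus 494695·(-894121) ≡ 1 (mod 1995728); reducing, -894121 mod 1995728 = 1101607.

1101607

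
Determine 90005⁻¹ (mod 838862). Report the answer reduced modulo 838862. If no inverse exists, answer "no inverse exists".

gcd(838862, 90005) by repeated division:
838862 = 9·90005 + 28817
90005 = 3·28817 + 3554
28817 = 8·3554 + 385
3554 = 9·385 + 89
385 = 4·89 + 29
89 = 3·29 + 2
29 = 14·2 + 1
2 = 2·1 + 0
gcd = 1, so the inverse exists. Back-substitute:
1 = 29 − 14·2
1 = −14·89 + 43·29
1 = 43·385 − 186·89
1 = −186·3554 + 1717·385
1 = 1717·28817 − 13922·3554
1 = −13922·90005 + 43483·28817
1 = 43483·838862 − 405269·90005
Hence 90005⁻¹ ≡ -405269 ≡ 433593 (mod 838862).

433593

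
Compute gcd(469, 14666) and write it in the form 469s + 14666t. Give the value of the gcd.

1

Apply Euclid's algorithm to 14666 and 469:
14666 = 31·469 + 127
469 = 3·127 + 88
127 = 1·88 + 39
88 = 2·39 + 10
39 = 3·10 + 9
10 = 1·9 + 1
9 = 9·1 + 0
gcd(469, 14666) = 1.
Working backward:
1 = 10 − 9
1 = −39 + 4·10
1 = 4·88 − 9·39
1 = −9·127 + 13·88
1 = 13·469 − 48·127
1 = −48·14666 + 1501·469
So 1 = (-48)·14666 + (1501)·469.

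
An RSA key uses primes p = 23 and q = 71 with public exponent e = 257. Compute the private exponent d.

φ(n) = (p−1)(q−1) = 22·70 = 1540.
Need d with 257·d ≡ 1 (mod 1540). Apply the extended Euclidean algorithm:
1540 = 5*257 + 255
257 = 1*255 + 2
255 = 127*2 + 1
2 = 2*1 + 0
Back-substitute:
1 = 255 − 127·2
1 = −127·257 + 128·255
1 = 128·1540 − 767·257
So 257·(-767) ≡ 1 (mod 1540), hence d ≡ -767 ≡ 773 (mod 1540).

773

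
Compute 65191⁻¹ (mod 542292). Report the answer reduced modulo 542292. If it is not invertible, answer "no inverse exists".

312019

Extended Euclidean algorithm:
542292 = 8·65191 + 20764
65191 = 3·20764 + 2899
20764 = 7·2899 + 471
2899 = 6·471 + 73
471 = 6·73 + 33
73 = 2·33 + 7
33 = 4·7 + 5
7 = 1·5 + 2
5 = 2·2 + 1
2 = 2·1 + 0
The gcd is 1. Working backward:
1 = 5 − 2·2
1 = −2·7 + 3·5
1 = 3·33 − 14·7
1 = −14·73 + 31·33
1 = 31·471 − 200·73
1 = −200·2899 + 1231·471
1 = 1231·20764 − 8817·2899
1 = −8817·65191 + 27682·20764
1 = 27682·542292 − 230273·65191
So 65191·(-230273) ≡ 1 (mod 542292), and -230273 ≡ 312019 (mod 542292).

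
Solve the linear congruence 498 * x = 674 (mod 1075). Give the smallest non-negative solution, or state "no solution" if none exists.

813

First find gcd(498, 1075):
1075 = 2×498 + 79
498 = 6×79 + 24
79 = 3×24 + 7
24 = 3×7 + 3
7 = 2×3 + 1
3 = 3×1 + 0
gcd = 1, so a unique solution mod 1075 exists.
Back-substitute for the Bézout coefficients:
1 = 7 − 2·3
1 = −2·24 + 7·7
1 = 7·79 − 23·24
1 = −23·498 + 145·79
1 = 145·1075 − 313·498
So 498·(-313) ≡ 1 (mod 1075), giving 498⁻¹ ≡ 762.
x ≡ 498⁻¹·674 ≡ 762·674 ≡ 813 (mod 1075).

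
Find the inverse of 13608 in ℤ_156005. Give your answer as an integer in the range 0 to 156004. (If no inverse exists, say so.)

Run Euclid on (156005, 13608):
156005 = 11×13608 + 6317
13608 = 2×6317 + 974
6317 = 6×974 + 473
974 = 2×473 + 28
473 = 16×28 + 25
28 = 1×25 + 3
25 = 8×3 + 1
3 = 3×1 + 0
Since gcd(13608, 156005) = 1, back-substitute to write 1 as a combination:
1 = 25 − 8·3
1 = −8·28 + 9·25
1 = 9·473 − 152·28
1 = −152·974 + 313·473
1 = 313·6317 − 2030·974
1 = −2030·13608 + 4373·6317
1 = 4373·156005 − 50133·13608
So 13608·(-50133) ≡ 1 (mod 156005), and -50133 ≡ 105872 (mod 156005).

105872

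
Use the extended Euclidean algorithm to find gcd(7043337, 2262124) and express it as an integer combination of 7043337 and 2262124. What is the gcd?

1

Apply Euclid's algorithm to 7043337 and 2262124:
7043337 = 3·2262124 + 256965
2262124 = 8·256965 + 206404
256965 = 1·206404 + 50561
206404 = 4·50561 + 4160
50561 = 12·4160 + 641
4160 = 6·641 + 314
641 = 2·314 + 13
314 = 24·13 + 2
13 = 6·2 + 1
2 = 2·1 + 0
gcd(7043337, 2262124) = 1.
Working backward:
1 = 13 − 6·2
1 = −6·314 + 145·13
1 = 145·641 − 296·314
1 = −296·4160 + 1921·641
1 = 1921·50561 − 23348·4160
1 = −23348·206404 + 95313·50561
1 = 95313·256965 − 118661·206404
1 = −118661·2262124 + 1044601·256965
1 = 1044601·7043337 − 3252464·2262124
So 1 = (1044601)·7043337 + (-3252464)·2262124.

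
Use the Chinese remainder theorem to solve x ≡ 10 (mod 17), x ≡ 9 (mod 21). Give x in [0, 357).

Write x = 10 + 17·k. Then 17·k ≡ 9 − 10 ≡ 20 (mod 21).
Need 17⁻¹ mod 21. Extended Euclid on (21, 17):
21 = 1·17 + 4
17 = 4·4 + 1
4 = 4·1 + 0
Back-substitute:
1 = 17 − 4·4
1 = −4·21 + 5·17
17⁻¹ ≡ 5 (mod 21), so k ≡ 5·20 ≡ 16 (mod 21).
x = 10 + 17·16 = 282.

282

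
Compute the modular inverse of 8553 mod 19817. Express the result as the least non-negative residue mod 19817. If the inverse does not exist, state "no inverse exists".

19298

Run Euclid on (19817, 8553):
19817 = 2*8553 + 2711
8553 = 3*2711 + 420
2711 = 6*420 + 191
420 = 2*191 + 38
191 = 5*38 + 1
38 = 38*1 + 0
The gcd is 1. Working backward:
1 = 191 − 5·38
1 = −5·420 + 11·191
1 = 11·2711 − 71·420
1 = −71·8553 + 224·2711
1 = 224·19817 − 519·8553
Hence 8553⁻¹ ≡ -519 ≡ 19298 (mod 19817).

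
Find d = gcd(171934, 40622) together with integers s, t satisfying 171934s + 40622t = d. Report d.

Apply Euclid's algorithm to 171934 and 40622:
171934 = 4×40622 + 9446
40622 = 4×9446 + 2838
9446 = 3×2838 + 932
2838 = 3×932 + 42
932 = 22×42 + 8
42 = 5×8 + 2
8 = 4×2 + 0
gcd(171934, 40622) = 2.
Working backward:
2 = 42 − 5·8
2 = −5·932 + 111·42
2 = 111·2838 − 338·932
2 = −338·9446 + 1125·2838
2 = 1125·40622 − 4838·9446
2 = −4838·171934 + 20477·40622
So 2 = (-4838)·171934 + (20477)·40622.

2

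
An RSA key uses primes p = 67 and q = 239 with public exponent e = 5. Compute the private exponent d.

9425

φ(n) = (p−1)(q−1) = 66·238 = 15708.
Need d with 5·d ≡ 1 (mod 15708). Apply the extended Euclidean algorithm:
15708 = 3141×5 + 3
5 = 1×3 + 2
3 = 1×2 + 1
2 = 2×1 + 0
Back-substitute:
1 = 3 − 2
1 = −5 + 2·3
1 = 2·15708 − 6283·5
So 5·(-6283) ≡ 1 (mod 15708), hence d ≡ -6283 ≡ 9425 (mod 15708).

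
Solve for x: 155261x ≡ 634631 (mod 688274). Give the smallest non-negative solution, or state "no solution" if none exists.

440087

First find gcd(155261, 688274):
688274 = 4*155261 + 67230
155261 = 2*67230 + 20801
67230 = 3*20801 + 4827
20801 = 4*4827 + 1493
4827 = 3*1493 + 348
1493 = 4*348 + 101
348 = 3*101 + 45
101 = 2*45 + 11
45 = 4*11 + 1
11 = 11*1 + 0
gcd = 1, so a unique solution mod 688274 exists.
Back-substitute for the Bézout coefficients:
1 = 45 − 4·11
1 = −4·101 + 9·45
1 = 9·348 − 31·101
1 = −31·1493 + 133·348
1 = 133·4827 − 430·1493
1 = −430·20801 + 1853·4827
1 = 1853·67230 − 5989·20801
1 = −5989·155261 + 13831·67230
1 = 13831·688274 − 61313·155261
So 155261·(-61313) ≡ 1 (mod 688274), giving 155261⁻¹ ≡ 626961.
x ≡ 155261⁻¹·634631 ≡ 626961·634631 ≡ 440087 (mod 688274).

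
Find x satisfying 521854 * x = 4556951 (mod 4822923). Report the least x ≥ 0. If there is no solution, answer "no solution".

2439122

First find gcd(521854, 4822923):
4822923 = 9*521854 + 126237
521854 = 4*126237 + 16906
126237 = 7*16906 + 7895
16906 = 2*7895 + 1116
7895 = 7*1116 + 83
1116 = 13*83 + 37
83 = 2*37 + 9
37 = 4*9 + 1
9 = 9*1 + 0
gcd = 1, so a unique solution mod 4822923 exists.
Back-substitute for the Bézout coefficients:
1 = 37 − 4·9
1 = −4·83 + 9·37
1 = 9·1116 − 121·83
1 = −121·7895 + 856·1116
1 = 856·16906 − 1833·7895
1 = −1833·126237 + 13687·16906
1 = 13687·521854 − 56581·126237
1 = −56581·4822923 + 522916·521854
So 521854·(522916) ≡ 1 (mod 4822923), giving 521854⁻¹ ≡ 522916.
x ≡ 521854⁻¹·4556951 ≡ 522916·4556951 ≡ 2439122 (mod 4822923).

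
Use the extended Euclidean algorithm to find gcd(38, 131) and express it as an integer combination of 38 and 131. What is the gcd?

1

Euclidean algorithm:
131 = 3·38 + 17
38 = 2·17 + 4
17 = 4·4 + 1
4 = 4·1 + 0
gcd(38, 131) = 1.
Express as a combination:
1 = 17 − 4·4
1 = −4·38 + 9·17
1 = 9·131 − 31·38
So 1 = (9)·131 + (-31)·38.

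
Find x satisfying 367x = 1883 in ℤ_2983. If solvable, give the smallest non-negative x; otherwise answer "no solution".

1647

First find gcd(367, 2983):
2983 = 8×367 + 47
367 = 7×47 + 38
47 = 1×38 + 9
38 = 4×9 + 2
9 = 4×2 + 1
2 = 2×1 + 0
gcd = 1, so a unique solution mod 2983 exists.
Back-substitute for the Bézout coefficients:
1 = 9 − 4·2
1 = −4·38 + 17·9
1 = 17·47 − 21·38
1 = −21·367 + 164·47
1 = 164·2983 − 1333·367
So 367·(-1333) ≡ 1 (mod 2983), giving 367⁻¹ ≡ 1650.
x ≡ 367⁻¹·1883 ≡ 1650·1883 ≡ 1647 (mod 2983).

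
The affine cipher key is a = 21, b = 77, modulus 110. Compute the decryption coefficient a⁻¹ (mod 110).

21

Extended Euclidean algorithm:
110 = 5·21 + 5
21 = 4·5 + 1
5 = 5·1 + 0
The gcd is 1. Working backward:
1 = 21 − 4·5
1 = −4·110 + 21·21
So 21·21 ≡ 1 (mod 110).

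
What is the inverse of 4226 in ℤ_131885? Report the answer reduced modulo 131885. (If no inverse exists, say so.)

3901

Run Euclid on (131885, 4226):
131885 = 31·4226 + 879
4226 = 4·879 + 710
879 = 1·710 + 169
710 = 4·169 + 34
169 = 4·34 + 33
34 = 1·33 + 1
33 = 33·1 + 0
Since gcd(4226, 131885) = 1, back-substitute to write 1 as a combination:
1 = 34 − 33
1 = −169 + 5·34
1 = 5·710 − 21·169
1 = −21·879 + 26·710
1 = 26·4226 − 125·879
1 = −125·131885 + 3901·4226
So 4226·3901 ≡ 1 (mod 131885).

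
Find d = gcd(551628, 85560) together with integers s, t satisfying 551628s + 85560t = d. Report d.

12

Repeated division:
551628 = 6·85560 + 38268
85560 = 2·38268 + 9024
38268 = 4·9024 + 2172
9024 = 4·2172 + 336
2172 = 6·336 + 156
336 = 2·156 + 24
156 = 6·24 + 12
24 = 2·12 + 0
gcd(551628, 85560) = 12.
Working backward:
12 = 156 − 6·24
12 = −6·336 + 13·156
12 = 13·2172 − 84·336
12 = −84·9024 + 349·2172
12 = 349·38268 − 1480·9024
12 = −1480·85560 + 3309·38268
12 = 3309·551628 − 21334·85560
So 12 = (3309)·551628 + (-21334)·85560.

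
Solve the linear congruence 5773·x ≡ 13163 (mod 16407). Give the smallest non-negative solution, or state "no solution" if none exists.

15173

First find gcd(5773, 16407):
16407 = 2·5773 + 4861
5773 = 1·4861 + 912
4861 = 5·912 + 301
912 = 3·301 + 9
301 = 33·9 + 4
9 = 2·4 + 1
4 = 4·1 + 0
gcd = 1, so a unique solution mod 16407 exists.
Back-substitute for the Bézout coefficients:
1 = 9 − 2·4
1 = −2·301 + 67·9
1 = 67·912 − 203·301
1 = −203·4861 + 1082·912
1 = 1082·5773 − 1285·4861
1 = −1285·16407 + 3652·5773
So 5773·(3652) ≡ 1 (mod 16407), giving 5773⁻¹ ≡ 3652.
x ≡ 5773⁻¹·13163 ≡ 3652·13163 ≡ 15173 (mod 16407).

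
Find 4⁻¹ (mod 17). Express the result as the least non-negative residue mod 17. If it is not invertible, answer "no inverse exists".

gcd(17, 4) by repeated division:
17 = 4×4 + 1
4 = 4×1 + 0
gcd = 1, so the inverse exists. Back-substitute:
1 = 17 − 4·4
So 4·(-4) ≡ 1 (mod 17), and -4 ≡ 13 (mod 17).

13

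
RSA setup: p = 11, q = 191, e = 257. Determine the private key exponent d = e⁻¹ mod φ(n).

φ(n) = (p−1)(q−1) = 10·190 = 1900.
Need d with 257·d ≡ 1 (mod 1900). Apply the extended Euclidean algorithm:
1900 = 7*257 + 101
257 = 2*101 + 55
101 = 1*55 + 46
55 = 1*46 + 9
46 = 5*9 + 1
9 = 9*1 + 0
Back-substitute:
1 = 46 − 5·9
1 = −5·55 + 6·46
1 = 6·101 − 11·55
1 = −11·257 + 28·101
1 = 28·1900 − 207·257
So 257·(-207) ≡ 1 (mod 1900), hence d ≡ -207 ≡ 1693 (mod 1900).

1693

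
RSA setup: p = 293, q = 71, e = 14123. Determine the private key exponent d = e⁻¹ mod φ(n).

φ(n) = (p−1)(q−1) = 292·70 = 20440.
Need d with 14123·d ≡ 1 (mod 20440). Apply the extended Euclidean algorithm:
20440 = 1*14123 + 6317
14123 = 2*6317 + 1489
6317 = 4*1489 + 361
1489 = 4*361 + 45
361 = 8*45 + 1
45 = 45*1 + 0
Back-substitute:
1 = 361 − 8·45
1 = −8·1489 + 33·361
1 = 33·6317 − 140·1489
1 = −140·14123 + 313·6317
1 = 313·20440 − 453·14123
So 14123·(-453) ≡ 1 (mod 20440), hence d ≡ -453 ≡ 19987 (mod 20440).

19987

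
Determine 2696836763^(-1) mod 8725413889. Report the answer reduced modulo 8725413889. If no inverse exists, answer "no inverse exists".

7781901260

Extended Euclidean algorithm:
8725413889 = 3·2696836763 + 634903600
2696836763 = 4·634903600 + 157222363
634903600 = 4·157222363 + 6014148
157222363 = 26·6014148 + 854515
6014148 = 7·854515 + 32543
854515 = 26·32543 + 8397
32543 = 3·8397 + 7352
8397 = 1·7352 + 1045
7352 = 7·1045 + 37
1045 = 28·37 + 9
37 = 4·9 + 1
9 = 9·1 + 0
gcd = 1, so the inverse exists. Back-substitute:
1 = 37 − 4·9
1 = −4·1045 + 113·37
1 = 113·7352 − 795·1045
1 = −795·8397 + 908·7352
1 = 908·32543 − 3519·8397
1 = −3519·854515 + 92402·32543
1 = 92402·6014148 − 650333·854515
1 = −650333·157222363 + 17001060·6014148
1 = 17001060·634903600 − 68654573·157222363
1 = −68654573·2696836763 + 291619352·634903600
1 = 291619352·8725413889 − 943512629·2696836763
So 2696836763·(-943512629) ≡ 1 (mod 8725413889), and -943512629 ≡ 7781901260 (mod 8725413889).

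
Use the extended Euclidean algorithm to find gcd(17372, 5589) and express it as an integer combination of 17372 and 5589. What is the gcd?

Euclidean algorithm:
17372 = 3*5589 + 605
5589 = 9*605 + 144
605 = 4*144 + 29
144 = 4*29 + 28
29 = 1*28 + 1
28 = 28*1 + 0
gcd(17372, 5589) = 1.
Working backward:
1 = 29 − 28
1 = −144 + 5·29
1 = 5·605 − 21·144
1 = −21·5589 + 194·605
1 = 194·17372 − 603·5589
So 1 = (194)·17372 + (-603)·5589.

1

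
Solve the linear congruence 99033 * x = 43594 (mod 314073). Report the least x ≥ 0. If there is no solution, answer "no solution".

no solution

gcd(99033, 314073):
314073 = 3×99033 + 16974
99033 = 5×16974 + 14163
16974 = 1×14163 + 2811
14163 = 5×2811 + 108
2811 = 26×108 + 3
108 = 36×3 + 0
gcd = 3, but 3 ∤ 43594, so the congruence has no solution.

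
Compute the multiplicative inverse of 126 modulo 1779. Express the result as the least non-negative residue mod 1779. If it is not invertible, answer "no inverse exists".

Compute gcd(126, 1779):
1779 = 14*126 + 15
126 = 8*15 + 6
15 = 2*6 + 3
6 = 2*3 + 0
The gcd is 3, not 1, hence no inverse exists.

no inverse exists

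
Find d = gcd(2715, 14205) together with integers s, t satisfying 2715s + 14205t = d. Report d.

15

Repeated division:
14205 = 5·2715 + 630
2715 = 4·630 + 195
630 = 3·195 + 45
195 = 4·45 + 15
45 = 3·15 + 0
gcd(2715, 14205) = 15.
Working backward:
15 = 195 − 4·45
15 = −4·630 + 13·195
15 = 13·2715 − 56·630
15 = −56·14205 + 293·2715
So 15 = (-56)·14205 + (293)·2715.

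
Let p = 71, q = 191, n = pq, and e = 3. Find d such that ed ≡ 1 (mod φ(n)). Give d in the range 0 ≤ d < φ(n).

8867

φ(n) = (p−1)(q−1) = 70·190 = 13300.
Need d with 3·d ≡ 1 (mod 13300). Apply the extended Euclidean algorithm:
13300 = 4433*3 + 1
3 = 3*1 + 0
Back-substitute:
1 = 13300 − 4433·3
So 3·(-4433) ≡ 1 (mod 13300), hence d ≡ -4433 ≡ 8867 (mod 13300).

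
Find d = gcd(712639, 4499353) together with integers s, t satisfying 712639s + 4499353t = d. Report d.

Euclidean algorithm:
4499353 = 6·712639 + 223519
712639 = 3·223519 + 42082
223519 = 5·42082 + 13109
42082 = 3·13109 + 2755
13109 = 4·2755 + 2089
2755 = 1·2089 + 666
2089 = 3·666 + 91
666 = 7·91 + 29
91 = 3·29 + 4
29 = 7·4 + 1
4 = 4·1 + 0
gcd(712639, 4499353) = 1.
Back-substituting:
1 = 29 − 7·4
1 = −7·91 + 22·29
1 = 22·666 − 161·91
1 = −161·2089 + 505·666
1 = 505·2755 − 666·2089
1 = −666·13109 + 3169·2755
1 = 3169·42082 − 10173·13109
1 = −10173·223519 + 54034·42082
1 = 54034·712639 − 172275·223519
1 = −172275·4499353 + 1087684·712639
So 1 = (-172275)·4499353 + (1087684)·712639.

1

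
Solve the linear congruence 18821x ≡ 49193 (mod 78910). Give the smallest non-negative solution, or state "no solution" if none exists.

66473

First find gcd(18821, 78910):
78910 = 4*18821 + 3626
18821 = 5*3626 + 691
3626 = 5*691 + 171
691 = 4*171 + 7
171 = 24*7 + 3
7 = 2*3 + 1
3 = 3*1 + 0
gcd = 1, so a unique solution mod 78910 exists.
Back-substitute for the Bézout coefficients:
1 = 7 − 2·3
1 = −2·171 + 49·7
1 = 49·691 − 198·171
1 = −198·3626 + 1039·691
1 = 1039·18821 − 5393·3626
1 = −5393·78910 + 22611·18821
So 18821·(22611) ≡ 1 (mod 78910), giving 18821⁻¹ ≡ 22611.
x ≡ 18821⁻¹·49193 ≡ 22611·49193 ≡ 66473 (mod 78910).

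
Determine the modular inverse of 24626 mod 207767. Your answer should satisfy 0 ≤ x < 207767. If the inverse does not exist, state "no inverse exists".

no inverse exists

Euclidean algorithm on 207767, 24626:
207767 = 8·24626 + 10759
24626 = 2·10759 + 3108
10759 = 3·3108 + 1435
3108 = 2·1435 + 238
1435 = 6·238 + 7
238 = 34·7 + 0
Since gcd = 7 > 1, 24626 is not a unit mod 207767.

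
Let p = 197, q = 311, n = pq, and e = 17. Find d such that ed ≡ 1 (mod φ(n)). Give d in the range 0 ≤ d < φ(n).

φ(n) = (p−1)(q−1) = 196·310 = 60760.
Need d with 17·d ≡ 1 (mod 60760). Apply the extended Euclidean algorithm:
60760 = 3574×17 + 2
17 = 8×2 + 1
2 = 2×1 + 0
Back-substitute:
1 = 17 − 8·2
1 = −8·60760 + 28593·17
So 17·28593 ≡ 1 (mod 60760), hence d = 28593.

28593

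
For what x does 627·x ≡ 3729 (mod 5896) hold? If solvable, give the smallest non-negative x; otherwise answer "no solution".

147

First find gcd(627, 5896):
5896 = 9*627 + 253
627 = 2*253 + 121
253 = 2*121 + 11
121 = 11*11 + 0
gcd = 11 and 11 | 3729, so solutions exist. Divide through by 11: 57x ≡ 339 (mod 536).
Now find 57⁻¹ mod 536:
536 = 9×57 + 23
57 = 2×23 + 11
23 = 2×11 + 1
11 = 11×1 + 0
Back-substitute:
1 = 23 − 2·11
1 = −2·57 + 5·23
1 = 5·536 − 47·57
So 57·(-47) ≡ 1 (mod 536), i.e. 57⁻¹ ≡ 489.
Then x ≡ 489·339 ≡ 147 (mod 536); the smallest non-negative solution is x = 147.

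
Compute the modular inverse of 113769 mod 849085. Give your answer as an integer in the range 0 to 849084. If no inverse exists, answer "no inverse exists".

645264

Apply the Euclidean algorithm to 849085 and 113769:
849085 = 7·113769 + 52702
113769 = 2·52702 + 8365
52702 = 6·8365 + 2512
8365 = 3·2512 + 829
2512 = 3·829 + 25
829 = 33·25 + 4
25 = 6·4 + 1
4 = 4·1 + 0
gcd = 1, so the inverse exists. Back-substitute:
1 = 25 − 6·4
1 = −6·829 + 199·25
1 = 199·2512 − 603·829
1 = −603·8365 + 2008·2512
1 = 2008·52702 − 12651·8365
1 = −12651·113769 + 27310·52702
1 = 27310·849085 − 203821·113769
Hence 113769⁻¹ ≡ -203821 ≡ 645264 (mod 849085).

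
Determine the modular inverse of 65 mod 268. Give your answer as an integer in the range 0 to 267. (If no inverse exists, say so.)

Run Euclid on (268, 65):
268 = 4·65 + 8
65 = 8·8 + 1
8 = 8·1 + 0
gcd = 1, so the inverse exists. Back-substitute:
1 = 65 − 8·8
1 = −8·268 + 33·65
So 65·33 ≡ 1 (mod 268).

33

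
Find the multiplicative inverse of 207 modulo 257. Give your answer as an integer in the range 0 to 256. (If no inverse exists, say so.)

221

Run Euclid on (257, 207):
257 = 1·207 + 50
207 = 4·50 + 7
50 = 7·7 + 1
7 = 7·1 + 0
gcd = 1, so the inverse exists. Back-substitute:
1 = 50 − 7·7
1 = −7·207 + 29·50
1 = 29·257 − 36·207
Hence 207⁻¹ ≡ -36 ≡ 221 (mod 257).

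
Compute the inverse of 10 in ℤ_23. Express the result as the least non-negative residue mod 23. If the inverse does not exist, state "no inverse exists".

Extended Euclidean algorithm:
23 = 2*10 + 3
10 = 3*3 + 1
3 = 3*1 + 0
The gcd is 1. Working backward:
1 = 10 − 3·3
1 = −3·23 + 7·10
So 10·7 ≡ 1 (mod 23).

7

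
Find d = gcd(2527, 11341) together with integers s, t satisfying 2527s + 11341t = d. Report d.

Repeated division:
11341 = 4·2527 + 1233
2527 = 2·1233 + 61
1233 = 20·61 + 13
61 = 4·13 + 9
13 = 1·9 + 4
9 = 2·4 + 1
4 = 4·1 + 0
gcd(2527, 11341) = 1.
Express as a combination:
1 = 9 − 2·4
1 = −2·13 + 3·9
1 = 3·61 − 14·13
1 = −14·1233 + 283·61
1 = 283·2527 − 580·1233
1 = −580·11341 + 2603·2527
So 1 = (-580)·11341 + (2603)·2527.

1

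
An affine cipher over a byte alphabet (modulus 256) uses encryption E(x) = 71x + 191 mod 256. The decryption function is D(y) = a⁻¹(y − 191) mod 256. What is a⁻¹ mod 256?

Extended Euclidean algorithm:
256 = 3*71 + 43
71 = 1*43 + 28
43 = 1*28 + 15
28 = 1*15 + 13
15 = 1*13 + 2
13 = 6*2 + 1
2 = 2*1 + 0
gcd = 1, so the inverse exists. Back-substitute:
1 = 13 − 6·2
1 = −6·15 + 7·13
1 = 7·28 − 13·15
1 = −13·43 + 20·28
1 = 20·71 − 33·43
1 = −33·256 + 119·71
So 71·119 ≡ 1 (mod 256).

119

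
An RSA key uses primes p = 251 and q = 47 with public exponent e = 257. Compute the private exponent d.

3893

φ(n) = (p−1)(q−1) = 250·46 = 11500.
Need d with 257·d ≡ 1 (mod 11500). Apply the extended Euclidean algorithm:
11500 = 44×257 + 192
257 = 1×192 + 65
192 = 2×65 + 62
65 = 1×62 + 3
62 = 20×3 + 2
3 = 1×2 + 1
2 = 2×1 + 0
Back-substitute:
1 = 3 − 2
1 = −62 + 21·3
1 = 21·65 − 22·62
1 = −22·192 + 65·65
1 = 65·257 − 87·192
1 = −87·11500 + 3893·257
So 257·3893 ≡ 1 (mod 11500), hence d = 3893.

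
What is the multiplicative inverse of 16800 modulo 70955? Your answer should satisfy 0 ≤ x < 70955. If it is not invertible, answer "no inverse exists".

no inverse exists

Compute gcd(16800, 70955):
70955 = 4*16800 + 3755
16800 = 4*3755 + 1780
3755 = 2*1780 + 195
1780 = 9*195 + 25
195 = 7*25 + 20
25 = 1*20 + 5
20 = 4*5 + 0
The gcd is 5, not 1, hence no inverse exists.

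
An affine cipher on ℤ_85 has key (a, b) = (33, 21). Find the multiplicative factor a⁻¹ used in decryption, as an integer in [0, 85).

Run Euclid on (85, 33):
85 = 2·33 + 19
33 = 1·19 + 14
19 = 1·14 + 5
14 = 2·5 + 4
5 = 1·4 + 1
4 = 4·1 + 0
The gcd is 1. Working backward:
1 = 5 − 4
1 = −14 + 3·5
1 = 3·19 − 4·14
1 = −4·33 + 7·19
1 = 7·85 − 18·33
Thus 33·(-18) ≡ 1 (mod 85); reducing, -18 mod 85 = 67.

67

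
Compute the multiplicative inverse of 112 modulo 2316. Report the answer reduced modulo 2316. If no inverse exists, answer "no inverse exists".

Euclidean algorithm on 2316, 112:
2316 = 20·112 + 76
112 = 1·76 + 36
76 = 2·36 + 4
36 = 9·4 + 0
gcd(112, 2316) = 4 ≠ 1, so 112 has no multiplicative inverse modulo 2316.

no inverse exists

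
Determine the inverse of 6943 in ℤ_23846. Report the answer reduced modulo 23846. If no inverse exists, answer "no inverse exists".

9785

Apply the Euclidean algorithm to 23846 and 6943:
23846 = 3*6943 + 3017
6943 = 2*3017 + 909
3017 = 3*909 + 290
909 = 3*290 + 39
290 = 7*39 + 17
39 = 2*17 + 5
17 = 3*5 + 2
5 = 2*2 + 1
2 = 2*1 + 0
The gcd is 1. Working backward:
1 = 5 − 2·2
1 = −2·17 + 7·5
1 = 7·39 − 16·17
1 = −16·290 + 119·39
1 = 119·909 − 373·290
1 = −373·3017 + 1238·909
1 = 1238·6943 − 2849·3017
1 = −2849·23846 + 9785·6943
So 6943·9785 ≡ 1 (mod 23846).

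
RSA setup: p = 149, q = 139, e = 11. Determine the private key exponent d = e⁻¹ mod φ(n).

7427

φ(n) = (p−1)(q−1) = 148·138 = 20424.
Need d with 11·d ≡ 1 (mod 20424). Apply the extended Euclidean algorithm:
20424 = 1856*11 + 8
11 = 1*8 + 3
8 = 2*3 + 2
3 = 1*2 + 1
2 = 2*1 + 0
Back-substitute:
1 = 3 − 2
1 = −8 + 3·3
1 = 3·11 − 4·8
1 = −4·20424 + 7427·11
So 11·7427 ≡ 1 (mod 20424), hence d = 7427.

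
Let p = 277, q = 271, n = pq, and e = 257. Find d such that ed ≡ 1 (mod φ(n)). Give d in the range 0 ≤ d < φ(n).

52193

φ(n) = (p−1)(q−1) = 276·270 = 74520.
Need d with 257·d ≡ 1 (mod 74520). Apply the extended Euclidean algorithm:
74520 = 289*257 + 247
257 = 1*247 + 10
247 = 24*10 + 7
10 = 1*7 + 3
7 = 2*3 + 1
3 = 3*1 + 0
Back-substitute:
1 = 7 − 2·3
1 = −2·10 + 3·7
1 = 3·247 − 74·10
1 = −74·257 + 77·247
1 = 77·74520 − 22327·257
So 257·(-22327) ≡ 1 (mod 74520), hence d ≡ -22327 ≡ 52193 (mod 74520).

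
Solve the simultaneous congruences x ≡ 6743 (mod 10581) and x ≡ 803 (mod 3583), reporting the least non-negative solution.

Write x = 6743 + 10581·k. Then 10581·k ≡ 803 − 6743 ≡ 1226 (mod 3583).
Need 10581⁻¹ mod 3583. Extended Euclid on (3583, 3415):
3583 = 1·3415 + 168
3415 = 20·168 + 55
168 = 3·55 + 3
55 = 18·3 + 1
3 = 3·1 + 0
Back-substitute:
1 = 55 − 18·3
1 = −18·168 + 55·55
1 = 55·3415 − 1118·168
1 = −1118·3583 + 1173·3415
10581⁻¹ ≡ 1173 (mod 3583), so k ≡ 1173·1226 ≡ 1315 (mod 3583).
x = 6743 + 10581·1315 = 13920758.

13920758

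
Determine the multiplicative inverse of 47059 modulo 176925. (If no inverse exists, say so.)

158014

Extended Euclidean algorithm:
176925 = 3×47059 + 35748
47059 = 1×35748 + 11311
35748 = 3×11311 + 1815
11311 = 6×1815 + 421
1815 = 4×421 + 131
421 = 3×131 + 28
131 = 4×28 + 19
28 = 1×19 + 9
19 = 2×9 + 1
9 = 9×1 + 0
The gcd is 1. Working backward:
1 = 19 − 2·9
1 = −2·28 + 3·19
1 = 3·131 − 14·28
1 = −14·421 + 45·131
1 = 45·1815 − 194·421
1 = −194·11311 + 1209·1815
1 = 1209·35748 − 3821·11311
1 = −3821·47059 + 5030·35748
1 = 5030·176925 − 18911·47059
Thus 47059·(-18911) ≡ 1 (mod 176925); reducing, -18911 mod 176925 = 158014.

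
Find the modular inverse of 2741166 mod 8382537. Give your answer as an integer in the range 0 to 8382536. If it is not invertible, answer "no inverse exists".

no inverse exists

Euclidean algorithm on 8382537, 2741166:
8382537 = 3·2741166 + 159039
2741166 = 17·159039 + 37503
159039 = 4·37503 + 9027
37503 = 4·9027 + 1395
9027 = 6·1395 + 657
1395 = 2·657 + 81
657 = 8·81 + 9
81 = 9·9 + 0
The gcd is 9, not 1, hence no inverse exists.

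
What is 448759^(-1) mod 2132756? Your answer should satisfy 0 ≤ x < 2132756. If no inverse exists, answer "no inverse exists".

413763

Apply the Euclidean algorithm to 2132756 and 448759:
2132756 = 4*448759 + 337720
448759 = 1*337720 + 111039
337720 = 3*111039 + 4603
111039 = 24*4603 + 567
4603 = 8*567 + 67
567 = 8*67 + 31
67 = 2*31 + 5
31 = 6*5 + 1
5 = 5*1 + 0
gcd = 1, so the inverse exists. Back-substitute:
1 = 31 − 6·5
1 = −6·67 + 13·31
1 = 13·567 − 110·67
1 = −110·4603 + 893·567
1 = 893·111039 − 21542·4603
1 = −21542·337720 + 65519·111039
1 = 65519·448759 − 87061·337720
1 = −87061·2132756 + 413763·448759
So 448759·413763 ≡ 1 (mod 2132756).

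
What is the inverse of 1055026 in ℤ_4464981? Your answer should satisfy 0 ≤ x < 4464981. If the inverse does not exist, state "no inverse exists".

gcd(4464981, 1055026) by repeated division:
4464981 = 4×1055026 + 244877
1055026 = 4×244877 + 75518
244877 = 3×75518 + 18323
75518 = 4×18323 + 2226
18323 = 8×2226 + 515
2226 = 4×515 + 166
515 = 3×166 + 17
166 = 9×17 + 13
17 = 1×13 + 4
13 = 3×4 + 1
4 = 4×1 + 0
gcd = 1, so the inverse exists. Back-substitute:
1 = 13 − 3·4
1 = −3·17 + 4·13
1 = 4·166 − 39·17
1 = −39·515 + 121·166
1 = 121·2226 − 523·515
1 = −523·18323 + 4305·2226
1 = 4305·75518 − 17743·18323
1 = −17743·244877 + 57534·75518
1 = 57534·1055026 − 247879·244877
1 = −247879·4464981 + 1049050·1055026
So 1055026·1049050 ≡ 1 (mod 4464981).

1049050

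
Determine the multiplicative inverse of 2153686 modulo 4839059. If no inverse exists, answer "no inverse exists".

4327992

gcd(4839059, 2153686) by repeated division:
4839059 = 2*2153686 + 531687
2153686 = 4*531687 + 26938
531687 = 19*26938 + 19865
26938 = 1*19865 + 7073
19865 = 2*7073 + 5719
7073 = 1*5719 + 1354
5719 = 4*1354 + 303
1354 = 4*303 + 142
303 = 2*142 + 19
142 = 7*19 + 9
19 = 2*9 + 1
9 = 9*1 + 0
gcd = 1, so the inverse exists. Back-substitute:
1 = 19 − 2·9
1 = −2·142 + 15·19
1 = 15·303 − 32·142
1 = −32·1354 + 143·303
1 = 143·5719 − 604·1354
1 = −604·7073 + 747·5719
1 = 747·19865 − 2098·7073
1 = −2098·26938 + 2845·19865
1 = 2845·531687 − 56153·26938
1 = −56153·2153686 + 227457·531687
1 = 227457·4839059 − 511067·2153686
Hence 2153686⁻¹ ≡ -511067 ≡ 4327992 (mod 4839059).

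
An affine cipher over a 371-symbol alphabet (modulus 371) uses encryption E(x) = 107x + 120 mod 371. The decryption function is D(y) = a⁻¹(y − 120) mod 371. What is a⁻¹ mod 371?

319

Run Euclid on (371, 107):
371 = 3×107 + 50
107 = 2×50 + 7
50 = 7×7 + 1
7 = 7×1 + 0
gcd = 1, so the inverse exists. Back-substitute:
1 = 50 − 7·7
1 = −7·107 + 15·50
1 = 15·371 − 52·107
Hence 107⁻¹ ≡ -52 ≡ 319 (mod 371).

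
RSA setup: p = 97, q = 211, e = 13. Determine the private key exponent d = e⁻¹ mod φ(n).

φ(n) = (p−1)(q−1) = 96·210 = 20160.
Need d with 13·d ≡ 1 (mod 20160). Apply the extended Euclidean algorithm:
20160 = 1550*13 + 10
13 = 1*10 + 3
10 = 3*3 + 1
3 = 3*1 + 0
Back-substitute:
1 = 10 − 3·3
1 = −3·13 + 4·10
1 = 4·20160 − 6203·13
So 13·(-6203) ≡ 1 (mod 20160), hence d ≡ -6203 ≡ 13957 (mod 20160).

13957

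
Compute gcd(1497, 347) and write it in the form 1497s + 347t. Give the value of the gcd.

1

Apply Euclid's algorithm to 1497 and 347:
1497 = 4·347 + 109
347 = 3·109 + 20
109 = 5·20 + 9
20 = 2·9 + 2
9 = 4·2 + 1
2 = 2·1 + 0
gcd(1497, 347) = 1.
Back-substituting:
1 = 9 − 4·2
1 = −4·20 + 9·9
1 = 9·109 − 49·20
1 = −49·347 + 156·109
1 = 156·1497 − 673·347
So 1 = (156)·1497 + (-673)·347.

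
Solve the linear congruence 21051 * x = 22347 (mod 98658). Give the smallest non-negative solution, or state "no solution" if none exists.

5311

First find gcd(21051, 98658):
98658 = 4*21051 + 14454
21051 = 1*14454 + 6597
14454 = 2*6597 + 1260
6597 = 5*1260 + 297
1260 = 4*297 + 72
297 = 4*72 + 9
72 = 8*9 + 0
gcd = 9 and 9 | 22347, so solutions exist. Divide through by 9: 2339x ≡ 2483 (mod 10962).
Now find 2339⁻¹ mod 10962:
10962 = 4*2339 + 1606
2339 = 1*1606 + 733
1606 = 2*733 + 140
733 = 5*140 + 33
140 = 4*33 + 8
33 = 4*8 + 1
8 = 8*1 + 0
Back-substitute:
1 = 33 − 4·8
1 = −4·140 + 17·33
1 = 17·733 − 89·140
1 = −89·1606 + 195·733
1 = 195·2339 − 284·1606
1 = −284·10962 + 1331·2339
So 2339⁻¹ ≡ 1331 (mod 10962).
Then x ≡ 1331·2483 ≡ 5311 (mod 10962); the smallest non-negative solution is x = 5311.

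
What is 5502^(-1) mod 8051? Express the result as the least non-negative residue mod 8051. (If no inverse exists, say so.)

Apply the Euclidean algorithm to 8051 and 5502:
8051 = 1×5502 + 2549
5502 = 2×2549 + 404
2549 = 6×404 + 125
404 = 3×125 + 29
125 = 4×29 + 9
29 = 3×9 + 2
9 = 4×2 + 1
2 = 2×1 + 0
Since gcd(5502, 8051) = 1, back-substitute to write 1 as a combination:
1 = 9 − 4·2
1 = −4·29 + 13·9
1 = 13·125 − 56·29
1 = −56·404 + 181·125
1 = 181·2549 − 1142·404
1 = −1142·5502 + 2465·2549
1 = 2465·8051 − 3607·5502
Thus 5502·(-3607) ≡ 1 (mod 8051); reducing, -3607 mod 8051 = 4444.

4444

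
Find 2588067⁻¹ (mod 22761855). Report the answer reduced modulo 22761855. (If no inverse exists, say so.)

Compute gcd(2588067, 22761855):
22761855 = 8×2588067 + 2057319
2588067 = 1×2057319 + 530748
2057319 = 3×530748 + 465075
530748 = 1×465075 + 65673
465075 = 7×65673 + 5364
65673 = 12×5364 + 1305
5364 = 4×1305 + 144
1305 = 9×144 + 9
144 = 16×9 + 0
Since gcd = 9 > 1, 2588067 is not a unit mod 22761855.

no inverse exists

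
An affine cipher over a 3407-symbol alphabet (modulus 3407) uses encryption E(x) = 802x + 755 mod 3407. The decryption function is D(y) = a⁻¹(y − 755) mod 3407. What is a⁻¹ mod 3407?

2842

Extended Euclidean algorithm:
3407 = 4×802 + 199
802 = 4×199 + 6
199 = 33×6 + 1
6 = 6×1 + 0
The gcd is 1. Working backward:
1 = 199 − 33·6
1 = −33·802 + 133·199
1 = 133·3407 − 565·802
Thus 802·(-565) ≡ 1 (mod 3407); reducing, -565 mod 3407 = 2842.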